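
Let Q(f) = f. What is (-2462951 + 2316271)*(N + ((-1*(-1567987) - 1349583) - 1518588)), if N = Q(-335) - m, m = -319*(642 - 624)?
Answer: 189917890360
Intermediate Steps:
m = -5742 (m = -319*18 = -5742)
N = 5407 (N = -335 - 1*(-5742) = -335 + 5742 = 5407)
(-2462951 + 2316271)*(N + ((-1*(-1567987) - 1349583) - 1518588)) = (-2462951 + 2316271)*(5407 + ((-1*(-1567987) - 1349583) - 1518588)) = -146680*(5407 + ((1567987 - 1349583) - 1518588)) = -146680*(5407 + (218404 - 1518588)) = -146680*(5407 - 1300184) = -146680*(-1294777) = 189917890360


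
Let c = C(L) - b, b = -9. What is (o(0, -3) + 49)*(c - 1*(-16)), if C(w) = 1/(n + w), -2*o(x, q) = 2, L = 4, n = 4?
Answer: 1206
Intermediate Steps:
o(x, q) = -1 (o(x, q) = -½*2 = -1)
C(w) = 1/(4 + w)
c = 73/8 (c = 1/(4 + 4) - 1*(-9) = 1/8 + 9 = ⅛ + 9 = 73/8 ≈ 9.1250)
(o(0, -3) + 49)*(c - 1*(-16)) = (-1 + 49)*(73/8 - 1*(-16)) = 48*(73/8 + 16) = 48*(201/8) = 1206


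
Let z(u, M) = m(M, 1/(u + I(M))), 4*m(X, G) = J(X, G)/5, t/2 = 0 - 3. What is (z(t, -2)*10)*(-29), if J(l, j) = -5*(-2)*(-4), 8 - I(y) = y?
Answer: 580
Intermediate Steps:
t = -6 (t = 2*(0 - 3) = 2*(-3) = -6)
I(y) = 8 - y
J(l, j) = -40 (J(l, j) = 10*(-4) = -40)
m(X, G) = -2 (m(X, G) = (-40/5)/4 = (-40*1/5)/4 = (1/4)*(-8) = -2)
z(u, M) = -2
(z(t, -2)*10)*(-29) = -2*10*(-29) = -20*(-29) = 580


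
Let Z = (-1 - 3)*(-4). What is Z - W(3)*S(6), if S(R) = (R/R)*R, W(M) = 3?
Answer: -2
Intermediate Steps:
Z = 16 (Z = -4*(-4) = 16)
S(R) = R (S(R) = 1*R = R)
Z - W(3)*S(6) = 16 - 3*6 = 16 - 1*18 = 16 - 18 = -2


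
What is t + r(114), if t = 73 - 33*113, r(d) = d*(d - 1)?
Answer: 9226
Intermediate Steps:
r(d) = d*(-1 + d)
t = -3656 (t = 73 - 3729 = -3656)
t + r(114) = -3656 + 114*(-1 + 114) = -3656 + 114*113 = -3656 + 12882 = 9226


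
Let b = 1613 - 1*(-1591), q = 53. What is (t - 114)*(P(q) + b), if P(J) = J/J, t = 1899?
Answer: 5720925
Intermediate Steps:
P(J) = 1
b = 3204 (b = 1613 + 1591 = 3204)
(t - 114)*(P(q) + b) = (1899 - 114)*(1 + 3204) = 1785*3205 = 5720925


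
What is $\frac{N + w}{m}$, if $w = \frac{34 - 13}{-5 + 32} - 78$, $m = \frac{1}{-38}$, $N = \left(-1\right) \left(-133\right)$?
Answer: $- \frac{19076}{9} \approx -2119.6$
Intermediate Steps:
$N = 133$
$m = - \frac{1}{38} \approx -0.026316$
$w = - \frac{695}{9}$ ($w = \frac{21}{27} - 78 = 21 \cdot \frac{1}{27} - 78 = \frac{7}{9} - 78 = - \frac{695}{9} \approx -77.222$)
$\frac{N + w}{m} = \frac{133 - \frac{695}{9}}{- \frac{1}{38}} = \frac{502}{9} \left(-38\right) = - \frac{19076}{9}$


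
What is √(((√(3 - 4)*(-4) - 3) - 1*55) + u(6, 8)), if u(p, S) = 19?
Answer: √(-39 - 4*I) ≈ 0.31984 - 6.2532*I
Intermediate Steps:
√(((√(3 - 4)*(-4) - 3) - 1*55) + u(6, 8)) = √(((√(3 - 4)*(-4) - 3) - 1*55) + 19) = √(((√(-1)*(-4) - 3) - 55) + 19) = √(((I*(-4) - 3) - 55) + 19) = √(((-4*I - 3) - 55) + 19) = √(((-3 - 4*I) - 55) + 19) = √((-58 - 4*I) + 19) = √(-39 - 4*I)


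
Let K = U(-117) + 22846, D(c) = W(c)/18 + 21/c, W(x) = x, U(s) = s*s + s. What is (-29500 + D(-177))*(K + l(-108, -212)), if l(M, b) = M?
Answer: -189656625065/177 ≈ -1.0715e+9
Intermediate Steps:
U(s) = s + s² (U(s) = s² + s = s + s²)
D(c) = 21/c + c/18 (D(c) = c/18 + 21/c = 21/c + c/18)
K = 36418 (K = -117*(1 - 117) + 22846 = -117*(-116) + 22846 = 13572 + 22846 = 36418)
(-29500 + D(-177))*(K + l(-108, -212)) = (-29500 + (21/(-177) + (1/18)*(-177)))*(36418 - 108) = (-29500 + (21*(-1/177) - 59/6))*36310 = (-29500 + (-7/59 - 59/6))*36310 = (-29500 - 3523/354)*36310 = -10446523/354*36310 = -189656625065/177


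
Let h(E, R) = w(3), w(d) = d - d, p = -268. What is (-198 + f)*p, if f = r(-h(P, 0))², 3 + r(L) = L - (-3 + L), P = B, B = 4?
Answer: 53064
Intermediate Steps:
P = 4
w(d) = 0
h(E, R) = 0
r(L) = 0 (r(L) = -3 + (L - (-3 + L)) = -3 + (L + (3 - L)) = -3 + 3 = 0)
f = 0 (f = 0² = 0)
(-198 + f)*p = (-198 + 0)*(-268) = -198*(-268) = 53064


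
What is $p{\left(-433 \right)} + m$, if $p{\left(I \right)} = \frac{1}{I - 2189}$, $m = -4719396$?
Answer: $- \frac{12374256313}{2622} \approx -4.7194 \cdot 10^{6}$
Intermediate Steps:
$p{\left(I \right)} = \frac{1}{-2189 + I}$
$p{\left(-433 \right)} + m = \frac{1}{-2189 - 433} - 4719396 = \frac{1}{-2622} - 4719396 = - \frac{1}{2622} - 4719396 = - \frac{12374256313}{2622}$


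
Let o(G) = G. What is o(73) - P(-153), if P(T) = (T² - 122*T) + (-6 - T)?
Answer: -42149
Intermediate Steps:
P(T) = -6 + T² - 123*T
o(73) - P(-153) = 73 - (-6 + (-153)² - 123*(-153)) = 73 - (-6 + 23409 + 18819) = 73 - 1*42222 = 73 - 42222 = -42149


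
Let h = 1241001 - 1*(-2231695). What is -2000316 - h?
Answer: -5473012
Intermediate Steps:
h = 3472696 (h = 1241001 + 2231695 = 3472696)
-2000316 - h = -2000316 - 1*3472696 = -2000316 - 3472696 = -5473012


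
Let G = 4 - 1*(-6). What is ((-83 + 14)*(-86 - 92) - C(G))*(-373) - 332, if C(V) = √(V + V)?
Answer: -4581518 + 746*√5 ≈ -4.5798e+6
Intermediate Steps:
G = 10 (G = 4 + 6 = 10)
C(V) = √2*√V (C(V) = √(2*V) = √2*√V)
((-83 + 14)*(-86 - 92) - C(G))*(-373) - 332 = ((-83 + 14)*(-86 - 92) - √2*√10)*(-373) - 332 = (-69*(-178) - 2*√5)*(-373) - 332 = (12282 - 2*√5)*(-373) - 332 = (-4581186 + 746*√5) - 332 = -4581518 + 746*√5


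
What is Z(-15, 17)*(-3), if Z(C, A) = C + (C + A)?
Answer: 39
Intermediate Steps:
Z(C, A) = A + 2*C (Z(C, A) = C + (A + C) = A + 2*C)
Z(-15, 17)*(-3) = (17 + 2*(-15))*(-3) = (17 - 30)*(-3) = -13*(-3) = 39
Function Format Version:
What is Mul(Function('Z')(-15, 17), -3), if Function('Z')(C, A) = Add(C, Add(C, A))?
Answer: 39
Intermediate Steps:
Function('Z')(C, A) = Add(A, Mul(2, C)) (Function('Z')(C, A) = Add(C, Add(A, C)) = Add(A, Mul(2, C)))
Mul(Function('Z')(-15, 17), -3) = Mul(Add(17, Mul(2, -15)), -3) = Mul(Add(17, -30), -3) = Mul(-13, -3) = 39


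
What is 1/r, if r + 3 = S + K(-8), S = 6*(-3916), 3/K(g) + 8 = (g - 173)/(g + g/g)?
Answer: -125/2937354 ≈ -4.2555e-5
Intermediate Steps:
K(g) = 3/(-8 + (-173 + g)/(1 + g)) (K(g) = 3/(-8 + (g - 173)/(g + g/g)) = 3/(-8 + (-173 + g)/(g + 1)) = 3/(-8 + (-173 + g)/(1 + g)))
S = -23496
r = -2937354/125 (r = -3 + (-23496 + 3*(-1 - 1*(-8))/(181 + 7*(-8))) = -3 + (-23496 + 3*(-1 + 8)/(181 - 56)) = -3 + (-23496 + 3*7/125) = -3 + (-23496 + 3*(1/125)*7) = -3 + (-23496 + 21/125) = -3 - 2936979/125 = -2937354/125 ≈ -23499.)
1/r = 1/(-2937354/125) = -125/2937354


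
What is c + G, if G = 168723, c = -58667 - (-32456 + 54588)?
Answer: 87924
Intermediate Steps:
c = -80799 (c = -58667 - 1*22132 = -58667 - 22132 = -80799)
c + G = -80799 + 168723 = 87924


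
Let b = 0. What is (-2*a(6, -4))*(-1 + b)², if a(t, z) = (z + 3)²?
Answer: -2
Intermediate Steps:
a(t, z) = (3 + z)²
(-2*a(6, -4))*(-1 + b)² = (-2*(3 - 4)²)*(-1 + 0)² = -2*(-1)²*(-1)² = -2*1*1 = -2*1 = -2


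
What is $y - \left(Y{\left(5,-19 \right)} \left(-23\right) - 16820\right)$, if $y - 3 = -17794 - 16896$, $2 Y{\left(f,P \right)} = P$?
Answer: $- \frac{36171}{2} \approx -18086.0$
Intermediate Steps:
$Y{\left(f,P \right)} = \frac{P}{2}$
$y = -34687$ ($y = 3 - 34690 = -34687$)
$y - \left(Y{\left(5,-19 \right)} \left(-23\right) - 16820\right) = -34687 - \left(\frac{1}{2} \left(-19\right) \left(-23\right) - 16820\right) = -34687 - \left(\left(- \frac{19}{2}\right) \left(-23\right) - 16820\right) = -34687 - \left(\frac{437}{2} - 16820\right) = -34687 - - \frac{33203}{2} = -34687 + \frac{33203}{2} = - \frac{36171}{2}$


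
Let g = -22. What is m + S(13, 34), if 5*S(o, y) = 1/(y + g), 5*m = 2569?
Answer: 30829/60 ≈ 513.82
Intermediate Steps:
m = 2569/5 (m = (⅕)*2569 = 2569/5 ≈ 513.80)
S(o, y) = 1/(5*(-22 + y)) (S(o, y) = 1/(5*(y - 22)) = 1/(5*(-22 + y)))
m + S(13, 34) = 2569/5 + 1/(5*(-22 + 34)) = 2569/5 + (⅕)/12 = 2569/5 + (⅕)*(1/12) = 2569/5 + 1/60 = 30829/60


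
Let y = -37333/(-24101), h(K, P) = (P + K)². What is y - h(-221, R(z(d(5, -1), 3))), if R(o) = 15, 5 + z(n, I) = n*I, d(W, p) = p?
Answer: -1022712703/24101 ≈ -42434.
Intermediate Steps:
z(n, I) = -5 + I*n (z(n, I) = -5 + n*I = -5 + I*n)
h(K, P) = (K + P)²
y = 37333/24101 (y = -37333*(-1/24101) = 37333/24101 ≈ 1.5490)
y - h(-221, R(z(d(5, -1), 3))) = 37333/24101 - (-221 + 15)² = 37333/24101 - 1*(-206)² = 37333/24101 - 1*42436 = 37333/24101 - 42436 = -1022712703/24101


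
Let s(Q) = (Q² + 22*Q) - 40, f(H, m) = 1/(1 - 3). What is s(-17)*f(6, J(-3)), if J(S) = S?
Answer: 125/2 ≈ 62.500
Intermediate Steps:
f(H, m) = -½ (f(H, m) = 1/(-2) = -½)
s(Q) = -40 + Q² + 22*Q
s(-17)*f(6, J(-3)) = (-40 + (-17)² + 22*(-17))*(-½) = (-40 + 289 - 374)*(-½) = -125*(-½) = 125/2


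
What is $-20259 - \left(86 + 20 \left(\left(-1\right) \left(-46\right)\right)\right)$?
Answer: $-21265$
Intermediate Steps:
$-20259 - \left(86 + 20 \left(\left(-1\right) \left(-46\right)\right)\right) = -20259 - \left(86 + 20 \cdot 46\right) = -20259 - \left(86 + 920\right) = -20259 - 1006 = -21265$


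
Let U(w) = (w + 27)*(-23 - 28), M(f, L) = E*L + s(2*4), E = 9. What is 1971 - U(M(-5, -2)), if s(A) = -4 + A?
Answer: 2634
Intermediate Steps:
M(f, L) = 4 + 9*L (M(f, L) = 9*L + (-4 + 2*4) = 9*L + (-4 + 8) = 9*L + 4 = 4 + 9*L)
U(w) = -1377 - 51*w (U(w) = (27 + w)*(-51) = -1377 - 51*w)
1971 - U(M(-5, -2)) = 1971 - (-1377 - 51*(4 + 9*(-2))) = 1971 - (-1377 - 51*(4 - 18)) = 1971 - (-1377 - 51*(-14)) = 1971 - (-1377 + 714) = 1971 - 1*(-663) = 1971 + 663 = 2634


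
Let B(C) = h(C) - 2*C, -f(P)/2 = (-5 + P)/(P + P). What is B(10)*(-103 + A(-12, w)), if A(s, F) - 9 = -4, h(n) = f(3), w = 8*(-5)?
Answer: 5684/3 ≈ 1894.7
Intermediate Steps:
f(P) = -(-5 + P)/P (f(P) = -2*(-5 + P)/(P + P) = -2*(-5 + P)/(2*P) = -2*(-5 + P)*1/(2*P) = -(-5 + P)/P)
w = -40
h(n) = 2/3 (h(n) = (5 - 1*3)/3 = (5 - 3)/3 = (1/3)*2 = 2/3)
A(s, F) = 5 (A(s, F) = 9 - 4 = 5)
B(C) = 2/3 - 2*C
B(10)*(-103 + A(-12, w)) = (2/3 - 2*10)*(-103 + 5) = (2/3 - 20)*(-98) = -58/3*(-98) = 5684/3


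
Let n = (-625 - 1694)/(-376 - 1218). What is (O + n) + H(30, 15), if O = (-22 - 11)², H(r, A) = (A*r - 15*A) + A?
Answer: 2120745/1594 ≈ 1330.5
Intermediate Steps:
H(r, A) = -14*A + A*r (H(r, A) = (-15*A + A*r) + A = -14*A + A*r)
n = 2319/1594 (n = -2319/(-1594) = -2319*(-1/1594) = 2319/1594 ≈ 1.4548)
O = 1089 (O = (-33)² = 1089)
(O + n) + H(30, 15) = (1089 + 2319/1594) + 15*(-14 + 30) = 1738185/1594 + 15*16 = 1738185/1594 + 240 = 2120745/1594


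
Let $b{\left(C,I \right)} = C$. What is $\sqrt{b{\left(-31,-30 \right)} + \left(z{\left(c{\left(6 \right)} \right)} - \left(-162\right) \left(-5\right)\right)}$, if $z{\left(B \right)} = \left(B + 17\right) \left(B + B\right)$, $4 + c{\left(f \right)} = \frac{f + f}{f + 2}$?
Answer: $\frac{3 i \sqrt{406}}{2} \approx 30.224 i$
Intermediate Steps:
$c{\left(f \right)} = -4 + \frac{2 f}{2 + f}$ ($c{\left(f \right)} = -4 + \frac{f + f}{f + 2} = -4 + \frac{2 f}{2 + f}$)
$z{\left(B \right)} = 2 B \left(17 + B\right)$ ($z{\left(B \right)} = \left(17 + B\right) 2 B = 2 B \left(17 + B\right)$)
$\sqrt{b{\left(-31,-30 \right)} + \left(z{\left(c{\left(6 \right)} \right)} - \left(-162\right) \left(-5\right)\right)} = \sqrt{-31 + \left(2 \frac{2 \left(-4 - 6\right)}{2 + 6} \left(17 + \frac{2 \left(-4 - 6\right)}{2 + 6}\right) - \left(-162\right) \left(-5\right)\right)} = \sqrt{-31 - \left(810 - 2 \frac{2 \left(-4 - 6\right)}{8} \left(17 + \frac{2 \left(-4 - 6\right)}{8}\right)\right)} = \sqrt{-31 - \left(810 - 2 \cdot 2 \cdot \frac{1}{8} \left(-10\right) \left(17 + 2 \cdot \frac{1}{8} \left(-10\right)\right)\right)} = \sqrt{-31 - \left(810 + 5 \left(17 - \frac{5}{2}\right)\right)} = \sqrt{-31 - \left(810 + 5 \cdot \frac{29}{2}\right)} = \sqrt{-31 - \frac{1765}{2}} = \sqrt{- \frac{1827}{2}} = \frac{3 i \sqrt{406}}{2}$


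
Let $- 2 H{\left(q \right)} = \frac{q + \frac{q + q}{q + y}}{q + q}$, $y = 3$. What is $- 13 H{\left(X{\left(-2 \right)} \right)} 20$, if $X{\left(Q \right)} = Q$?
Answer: $195$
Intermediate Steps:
$H{\left(q \right)} = - \frac{q + \frac{2 q}{3 + q}}{4 q}$ ($H{\left(q \right)} = - \frac{\left(q + \frac{q + q}{q + 3}\right) \frac{1}{q + q}}{2} = - \frac{\left(q + \frac{2 q}{3 + q}\right) \frac{1}{2 q}}{2} = - \frac{\frac{1}{2} \frac{1}{q} \left(q + \frac{2 q}{3 + q}\right)}{2} = - \frac{q + \frac{2 q}{3 + q}}{4 q}$)
$- 13 H{\left(X{\left(-2 \right)} \right)} 20 = - 13 \frac{-5 - -2}{4 \left(3 - 2\right)} 20 = - 13 \frac{-5 + 2}{4 \cdot 1} \cdot 20 = - 13 \cdot \frac{1}{4} \cdot 1 \left(-3\right) 20 = \left(-13\right) \left(- \frac{3}{4}\right) 20 = \frac{39}{4} \cdot 20 = 195$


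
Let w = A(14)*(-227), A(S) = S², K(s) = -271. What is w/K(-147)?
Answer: 44492/271 ≈ 164.18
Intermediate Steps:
w = -44492 (w = 14²*(-227) = 196*(-227) = -44492)
w/K(-147) = -44492/(-271) = -44492*(-1/271) = 44492/271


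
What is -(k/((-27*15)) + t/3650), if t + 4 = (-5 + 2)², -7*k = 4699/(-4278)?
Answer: -434893/442676745 ≈ -0.00098242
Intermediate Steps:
k = 4699/29946 (k = -4699/(7*(-4278)) = -4699*(-1)/(7*4278) = -⅐*(-4699/4278) = 4699/29946 ≈ 0.15692)
t = 5 (t = -4 + (-5 + 2)² = -4 + (-3)² = -4 + 9 = 5)
-(k/((-27*15)) + t/3650) = -(4699/(29946*((-27*15))) + 5/3650) = -((4699/29946)/(-405) + 5*(1/3650)) = -((4699/29946)*(-1/405) + 1/730) = -(-4699/12128130 + 1/730) = -1*434893/442676745 = -434893/442676745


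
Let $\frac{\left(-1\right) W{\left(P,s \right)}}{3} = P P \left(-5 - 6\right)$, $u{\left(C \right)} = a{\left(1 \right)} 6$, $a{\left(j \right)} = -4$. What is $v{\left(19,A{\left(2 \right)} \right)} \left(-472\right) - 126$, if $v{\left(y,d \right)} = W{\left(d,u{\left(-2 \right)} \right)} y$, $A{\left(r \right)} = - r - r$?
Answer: $-4735230$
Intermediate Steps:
$u{\left(C \right)} = -24$ ($u{\left(C \right)} = \left(-4\right) 6 = -24$)
$A{\left(r \right)} = - 2 r$
$W{\left(P,s \right)} = 33 P^{2}$ ($W{\left(P,s \right)} = - 3 P P \left(-5 - 6\right) = - 3 P^{2} \left(-5 - 6\right) = - 3 P^{2} \left(-11\right) = - 3 \left(- 11 P^{2}\right) = 33 P^{2}$)
$v{\left(y,d \right)} = 33 y d^{2}$ ($v{\left(y,d \right)} = 33 d^{2} y = 33 y d^{2}$)
$v{\left(19,A{\left(2 \right)} \right)} \left(-472\right) - 126 = 33 \cdot 19 \left(\left(-2\right) 2\right)^{2} \left(-472\right) - 126 = 33 \cdot 19 \left(-4\right)^{2} \left(-472\right) - 126 = 33 \cdot 19 \cdot 16 \left(-472\right) - 126 = 10032 \left(-472\right) - 126 = -4735104 - 126 = -4735230$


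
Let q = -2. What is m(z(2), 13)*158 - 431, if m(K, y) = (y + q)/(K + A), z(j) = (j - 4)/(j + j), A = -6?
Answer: -9079/13 ≈ -698.38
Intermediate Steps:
z(j) = (-4 + j)/(2*j) (z(j) = (-4 + j)/((2*j)) = (-4 + j)*(1/(2*j)) = (-4 + j)/(2*j))
m(K, y) = (-2 + y)/(-6 + K) (m(K, y) = (y - 2)/(K - 6) = (-2 + y)/(-6 + K))
m(z(2), 13)*158 - 431 = ((-2 + 13)/(-6 + (1/2)*(-4 + 2)/2))*158 - 431 = (11/(-6 + (1/2)*(1/2)*(-2)))*158 - 431 = (11/(-6 - 1/2))*158 - 431 = (11/(-13/2))*158 - 431 = -2/13*11*158 - 431 = -22/13*158 - 431 = -3476/13 - 431 = -9079/13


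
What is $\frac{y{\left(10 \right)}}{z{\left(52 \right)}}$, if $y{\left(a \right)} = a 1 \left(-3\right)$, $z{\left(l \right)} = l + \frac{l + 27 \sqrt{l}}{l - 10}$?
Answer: $- \frac{54180}{95419} + \frac{17010 \sqrt{13}}{1240447} \approx -0.51837$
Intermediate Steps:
$z{\left(l \right)} = l + \frac{l + 27 \sqrt{l}}{-10 + l}$
$y{\left(a \right)} = - 3 a$ ($y{\left(a \right)} = a \left(-3\right) = - 3 a$)
$\frac{y{\left(10 \right)}}{z{\left(52 \right)}} = \frac{\left(-3\right) 10}{\frac{1}{-10 + 52} \left(52^{2} - 468 + 27 \sqrt{52}\right)} = \frac{1}{\frac{1}{42} \left(2704 - 468 + 27 \cdot 2 \sqrt{13}\right)} \left(-30\right) = \frac{1}{\frac{1}{42} \left(2704 - 468 + 54 \sqrt{13}\right)} \left(-30\right) = \frac{1}{\frac{1}{42} \left(2236 + 54 \sqrt{13}\right)} \left(-30\right) = \frac{1}{\frac{1118}{21} + \frac{9 \sqrt{13}}{7}} \left(-30\right) = - \frac{30}{\frac{1118}{21} + \frac{9 \sqrt{13}}{7}}$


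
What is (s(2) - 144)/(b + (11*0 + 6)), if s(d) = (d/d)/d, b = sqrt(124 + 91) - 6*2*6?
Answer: 231/101 + 7*sqrt(215)/202 ≈ 2.7952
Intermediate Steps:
b = -72 + sqrt(215) (b = sqrt(215) - 12*6 = sqrt(215) - 1*72 = sqrt(215) - 72 = -72 + sqrt(215) ≈ -57.337)
s(d) = 1/d
(s(2) - 144)/(b + (11*0 + 6)) = (1/2 - 144)/((-72 + sqrt(215)) + (11*0 + 6)) = (1/2 - 144)/((-72 + sqrt(215)) + (0 + 6)) = -287/(2*((-72 + sqrt(215)) + 6)) = -287/(2*(-66 + sqrt(215)))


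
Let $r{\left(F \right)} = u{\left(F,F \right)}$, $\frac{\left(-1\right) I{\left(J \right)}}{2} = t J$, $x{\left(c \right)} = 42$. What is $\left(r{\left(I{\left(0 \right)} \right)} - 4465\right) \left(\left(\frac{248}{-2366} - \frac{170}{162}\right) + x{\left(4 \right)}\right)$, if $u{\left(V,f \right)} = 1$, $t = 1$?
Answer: $- \frac{1941327632}{10647} \approx -1.8234 \cdot 10^{5}$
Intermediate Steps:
$I{\left(J \right)} = - 2 J$ ($I{\left(J \right)} = - 2 \cdot 1 J = - 2 J$)
$r{\left(F \right)} = 1$
$\left(r{\left(I{\left(0 \right)} \right)} - 4465\right) \left(\left(\frac{248}{-2366} - \frac{170}{162}\right) + x{\left(4 \right)}\right) = \left(1 - 4465\right) \left(\left(\frac{248}{-2366} - \frac{170}{162}\right) + 42\right) = - 4464 \left(\left(248 \left(- \frac{1}{2366}\right) - \frac{85}{81}\right) + 42\right) = - 4464 \left(\left(- \frac{124}{1183} - \frac{85}{81}\right) + 42\right) = - 4464 \left(- \frac{110599}{95823} + 42\right) = \left(-4464\right) \frac{3913967}{95823} = - \frac{1941327632}{10647}$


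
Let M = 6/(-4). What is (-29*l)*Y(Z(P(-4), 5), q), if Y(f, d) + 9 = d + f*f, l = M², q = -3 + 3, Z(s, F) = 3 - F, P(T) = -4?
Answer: 1305/4 ≈ 326.25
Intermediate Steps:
M = -3/2 (M = 6*(-¼) = -3/2 ≈ -1.5000)
q = 0
l = 9/4 (l = (-3/2)² = 9/4 ≈ 2.2500)
Y(f, d) = -9 + d + f² (Y(f, d) = -9 + (d + f*f) = -9 + (d + f²) = -9 + d + f²)
(-29*l)*Y(Z(P(-4), 5), q) = (-29*9/4)*(-9 + 0 + (3 - 1*5)²) = -261*(-9 + 0 + (3 - 5)²)/4 = -261*(-9 + 0 + (-2)²)/4 = -261*(-9 + 0 + 4)/4 = -261/4*(-5) = 1305/4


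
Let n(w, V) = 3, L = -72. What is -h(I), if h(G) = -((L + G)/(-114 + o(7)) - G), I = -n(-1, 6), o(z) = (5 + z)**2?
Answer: 1/2 ≈ 0.50000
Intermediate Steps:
I = -3 (I = -1*3 = -3)
h(G) = 12/5 + 29*G/30 (h(G) = -((-72 + G)/(-114 + (5 + 7)**2) - G) = -((-72 + G)/(-114 + 12**2) - G) = -((-72 + G)/(-114 + 144) - G) = -((-72 + G)/30 - G) = -((-72 + G)*(1/30) - G) = -((-12/5 + G/30) - G) = -(-12/5 - 29*G/30) = 12/5 + 29*G/30)
-h(I) = -(12/5 + (29/30)*(-3)) = -(12/5 - 29/10) = -1*(-1/2) = 1/2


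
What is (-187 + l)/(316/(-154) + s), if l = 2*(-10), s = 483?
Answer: -15939/37033 ≈ -0.43040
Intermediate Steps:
l = -20
(-187 + l)/(316/(-154) + s) = (-187 - 20)/(316/(-154) + 483) = -207/(316*(-1/154) + 483) = -207/(-158/77 + 483) = -207/37033/77 = -207*77/37033 = -15939/37033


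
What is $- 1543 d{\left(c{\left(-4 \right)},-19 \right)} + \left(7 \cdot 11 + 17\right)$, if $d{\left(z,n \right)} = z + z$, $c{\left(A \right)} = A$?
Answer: $12438$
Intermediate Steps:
$d{\left(z,n \right)} = 2 z$
$- 1543 d{\left(c{\left(-4 \right)},-19 \right)} + \left(7 \cdot 11 + 17\right) = - 1543 \cdot 2 \left(-4\right) + \left(7 \cdot 11 + 17\right) = \left(-1543\right) \left(-8\right) + \left(77 + 17\right) = 12344 + 94 = 12438$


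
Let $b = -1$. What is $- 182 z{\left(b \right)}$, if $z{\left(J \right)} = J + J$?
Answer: $364$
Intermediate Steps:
$z{\left(J \right)} = 2 J$
$- 182 z{\left(b \right)} = - 182 \cdot 2 \left(-1\right) = \left(-182\right) \left(-2\right) = 364$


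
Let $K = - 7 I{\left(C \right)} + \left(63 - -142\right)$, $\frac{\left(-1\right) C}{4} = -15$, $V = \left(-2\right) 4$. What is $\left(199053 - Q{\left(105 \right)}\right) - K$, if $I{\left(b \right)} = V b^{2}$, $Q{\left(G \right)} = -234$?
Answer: $-2518$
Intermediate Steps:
$V = -8$
$C = 60$ ($C = \left(-4\right) \left(-15\right) = 60$)
$I{\left(b \right)} = - 8 b^{2}$
$K = 201805$ ($K = - 7 \left(- 8 \cdot 60^{2}\right) + \left(63 - -142\right) = - 7 \left(\left(-8\right) 3600\right) + \left(63 + 142\right) = \left(-7\right) \left(-28800\right) + 205 = 201600 + 205 = 201805$)
$\left(199053 - Q{\left(105 \right)}\right) - K = \left(199053 - -234\right) - 201805 = \left(199053 + 234\right) - 201805 = 199287 - 201805 = -2518$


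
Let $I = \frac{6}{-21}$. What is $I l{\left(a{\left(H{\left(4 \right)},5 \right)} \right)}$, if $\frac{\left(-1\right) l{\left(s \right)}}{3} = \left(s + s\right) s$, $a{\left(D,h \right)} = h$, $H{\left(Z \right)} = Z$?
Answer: $\frac{300}{7} \approx 42.857$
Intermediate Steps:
$I = - \frac{2}{7}$ ($I = 6 \left(- \frac{1}{21}\right) = - \frac{2}{7} \approx -0.28571$)
$l{\left(s \right)} = - 6 s^{2}$ ($l{\left(s \right)} = - 3 \left(s + s\right) s = - 3 \cdot 2 s s = - 3 \cdot 2 s^{2} = - 6 s^{2}$)
$I l{\left(a{\left(H{\left(4 \right)},5 \right)} \right)} = - \frac{2 \left(- 6 \cdot 5^{2}\right)}{7} = - \frac{2 \left(\left(-6\right) 25\right)}{7} = \left(- \frac{2}{7}\right) \left(-150\right) = \frac{300}{7}$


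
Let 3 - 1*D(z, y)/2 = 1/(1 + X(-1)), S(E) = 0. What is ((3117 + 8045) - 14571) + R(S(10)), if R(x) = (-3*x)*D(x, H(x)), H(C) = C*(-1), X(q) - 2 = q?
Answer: -3409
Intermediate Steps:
X(q) = 2 + q
H(C) = -C
D(z, y) = 5 (D(z, y) = 6 - 2/(1 + (2 - 1)) = 6 - 2/(1 + 1) = 6 - 2/2 = 6 - 2*½ = 6 - 1 = 5)
R(x) = -15*x (R(x) = -3*x*5 = -15*x)
((3117 + 8045) - 14571) + R(S(10)) = ((3117 + 8045) - 14571) - 15*0 = (11162 - 14571) + 0 = -3409 + 0 = -3409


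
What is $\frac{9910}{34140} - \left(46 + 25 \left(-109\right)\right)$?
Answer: $\frac{9147097}{3414} \approx 2679.3$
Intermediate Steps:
$\frac{9910}{34140} - \left(46 + 25 \left(-109\right)\right) = 9910 \cdot \frac{1}{34140} - \left(46 - 2725\right) = \frac{991}{3414} - -2679 = \frac{991}{3414} + 2679 = \frac{9147097}{3414}$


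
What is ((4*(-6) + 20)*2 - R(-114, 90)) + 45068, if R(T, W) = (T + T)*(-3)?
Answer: 44376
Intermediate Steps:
R(T, W) = -6*T (R(T, W) = (2*T)*(-3) = -6*T)
((4*(-6) + 20)*2 - R(-114, 90)) + 45068 = ((4*(-6) + 20)*2 - (-6)*(-114)) + 45068 = ((-24 + 20)*2 - 1*684) + 45068 = (-4*2 - 684) + 45068 = (-8 - 684) + 45068 = -692 + 45068 = 44376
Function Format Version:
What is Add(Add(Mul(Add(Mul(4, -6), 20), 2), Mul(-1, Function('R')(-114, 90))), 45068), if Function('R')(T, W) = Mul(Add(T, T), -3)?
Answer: 44376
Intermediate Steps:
Function('R')(T, W) = Mul(-6, T) (Function('R')(T, W) = Mul(Mul(2, T), -3) = Mul(-6, T))
Add(Add(Mul(Add(Mul(4, -6), 20), 2), Mul(-1, Function('R')(-114, 90))), 45068) = Add(Add(Mul(Add(Mul(4, -6), 20), 2), Mul(-1, Mul(-6, -114))), 45068) = Add(Add(Mul(Add(-24, 20), 2), Mul(-1, 684)), 45068) = Add(Add(Mul(-4, 2), -684), 45068) = Add(Add(-8, -684), 45068) = Add(-692, 45068) = 44376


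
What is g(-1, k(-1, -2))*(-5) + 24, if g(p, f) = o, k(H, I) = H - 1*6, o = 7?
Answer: -11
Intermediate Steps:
k(H, I) = -6 + H (k(H, I) = H - 6 = -6 + H)
g(p, f) = 7
g(-1, k(-1, -2))*(-5) + 24 = 7*(-5) + 24 = -35 + 24 = -11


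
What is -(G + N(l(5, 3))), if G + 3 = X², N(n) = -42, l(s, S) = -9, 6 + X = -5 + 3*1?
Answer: -19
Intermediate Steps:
X = -8 (X = -6 + (-5 + 3*1) = -6 + (-5 + 3) = -6 - 2 = -8)
G = 61 (G = -3 + (-8)² = -3 + 64 = 61)
-(G + N(l(5, 3))) = -(61 - 42) = -1*19 = -19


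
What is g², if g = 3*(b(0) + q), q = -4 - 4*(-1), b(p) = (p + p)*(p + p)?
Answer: 0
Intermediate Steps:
b(p) = 4*p² (b(p) = (2*p)*(2*p) = 4*p²)
q = 0 (q = -4 + 4 = 0)
g = 0 (g = 3*(4*0² + 0) = 3*(4*0 + 0) = 3*(0 + 0) = 3*0 = 0)
g² = 0² = 0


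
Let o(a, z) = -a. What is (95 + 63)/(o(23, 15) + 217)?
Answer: 79/97 ≈ 0.81443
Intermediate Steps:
(95 + 63)/(o(23, 15) + 217) = (95 + 63)/(-1*23 + 217) = 158/(-23 + 217) = 158/194 = 158*(1/194) = 79/97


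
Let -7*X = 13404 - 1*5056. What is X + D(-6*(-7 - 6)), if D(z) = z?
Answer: -7802/7 ≈ -1114.6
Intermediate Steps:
X = -8348/7 (X = -(13404 - 1*5056)/7 = -(13404 - 5056)/7 = -⅐*8348 = -8348/7 ≈ -1192.6)
X + D(-6*(-7 - 6)) = -8348/7 - 6*(-7 - 6) = -8348/7 - 6*(-13) = -8348/7 + 78 = -7802/7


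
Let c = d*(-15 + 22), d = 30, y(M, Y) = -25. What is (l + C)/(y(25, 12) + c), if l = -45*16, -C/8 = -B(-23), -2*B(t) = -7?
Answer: -692/185 ≈ -3.7405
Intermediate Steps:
B(t) = 7/2 (B(t) = -1/2*(-7) = 7/2)
c = 210 (c = 30*(-15 + 22) = 30*7 = 210)
C = 28 (C = -(-8)*7/2 = -8*(-7/2) = 28)
l = -720
(l + C)/(y(25, 12) + c) = (-720 + 28)/(-25 + 210) = -692/185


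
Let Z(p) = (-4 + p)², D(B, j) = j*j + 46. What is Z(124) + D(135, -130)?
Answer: 31346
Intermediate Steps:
D(B, j) = 46 + j² (D(B, j) = j² + 46 = 46 + j²)
Z(124) + D(135, -130) = (-4 + 124)² + (46 + (-130)²) = 120² + (46 + 16900) = 14400 + 16946 = 31346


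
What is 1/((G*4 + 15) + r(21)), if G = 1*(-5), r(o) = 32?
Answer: 1/27 ≈ 0.037037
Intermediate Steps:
G = -5
1/((G*4 + 15) + r(21)) = 1/((-5*4 + 15) + 32) = 1/((-20 + 15) + 32) = 1/(-5 + 32) = 1/27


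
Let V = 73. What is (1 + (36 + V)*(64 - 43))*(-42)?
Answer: -96180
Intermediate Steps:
(1 + (36 + V)*(64 - 43))*(-42) = (1 + (36 + 73)*(64 - 43))*(-42) = (1 + 109*21)*(-42) = (1 + 2289)*(-42) = 2290*(-42) = -96180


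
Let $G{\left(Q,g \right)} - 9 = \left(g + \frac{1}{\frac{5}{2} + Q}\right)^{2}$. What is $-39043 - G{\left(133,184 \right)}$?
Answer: $- \frac{5354635888}{73441} \approx -72911.0$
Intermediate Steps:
$G{\left(Q,g \right)} = 9 + \left(g + \frac{1}{\frac{5}{2} + Q}\right)^{2}$
$-39043 - G{\left(133,184 \right)} = -39043 - \left(9 + \frac{\left(2 + 5 \cdot 184 + 2 \cdot 133 \cdot 184\right)^{2}}{\left(5 + 2 \cdot 133\right)^{2}}\right) = -39043 - \left(9 + \frac{\left(2 + 920 + 48944\right)^{2}}{\left(5 + 266\right)^{2}}\right) = -39043 - \left(9 + \frac{49866^{2}}{73441}\right) = -39043 - \left(9 + \frac{1}{73441} \cdot 2486617956\right) = -39043 - \left(9 + \frac{2486617956}{73441}\right) = -39043 - \frac{2487278925}{73441} = - \frac{5354635888}{73441}$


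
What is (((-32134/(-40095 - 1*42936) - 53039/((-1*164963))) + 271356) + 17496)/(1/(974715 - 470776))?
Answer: 1993798333092865930573/13697042853 ≈ 1.4556e+11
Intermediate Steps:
(((-32134/(-40095 - 1*42936) - 53039/((-1*164963))) + 271356) + 17496)/(1/(974715 - 470776)) = (((-32134/(-40095 - 42936) - 53039/(-164963)) + 271356) + 17496)/(1/503939) = (((-32134/(-83031) - 53039*(-1/164963)) + 271356) + 17496)/(1/503939) = (((-32134*(-1/83031) + 53039/164963) + 271356) + 17496)*503939 = (((32134/83031 + 53039/164963) + 271356) + 17496)*503939 = ((9704802251/13697042853 + 271356) + 17496)*503939 = (3716784465220919/13697042853 + 17496)*503939 = (3956427926977007/13697042853)*503939 = 1993798333092865930573/13697042853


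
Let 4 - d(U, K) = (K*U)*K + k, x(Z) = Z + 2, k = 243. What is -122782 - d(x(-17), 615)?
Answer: -5795918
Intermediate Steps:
x(Z) = 2 + Z
d(U, K) = -239 - U*K² (d(U, K) = 4 - ((K*U)*K + 243) = 4 - (U*K² + 243) = 4 - (243 + U*K²) = 4 + (-243 - U*K²) = -239 - U*K²)
-122782 - d(x(-17), 615) = -122782 - (-239 - 1*(2 - 17)*615²) = -122782 - (-239 - 1*(-15)*378225) = -122782 - (-239 + 5673375) = -122782 - 1*5673136 = -122782 - 5673136 = -5795918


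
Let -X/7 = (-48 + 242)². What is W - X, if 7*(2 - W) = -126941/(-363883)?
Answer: 671064896233/2547181 ≈ 2.6345e+5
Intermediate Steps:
X = -263452 (X = -7*(-48 + 242)² = -7*194² = -7*37636 = -263452)
W = 4967421/2547181 (W = 2 - (-126941)/(7*(-363883)) = 2 - (-126941)*(-1)/(7*363883) = 2 - ⅐*126941/363883 = 2 - 126941/2547181 = 4967421/2547181 ≈ 1.9502)
W - X = 4967421/2547181 - 1*(-263452) = 4967421/2547181 + 263452 = 671064896233/2547181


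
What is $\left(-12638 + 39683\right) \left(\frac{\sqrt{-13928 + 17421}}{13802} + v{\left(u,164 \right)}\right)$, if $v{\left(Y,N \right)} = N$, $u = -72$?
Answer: $4435380 + \frac{27045 \sqrt{3493}}{13802} \approx 4.4355 \cdot 10^{6}$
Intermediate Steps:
$\left(-12638 + 39683\right) \left(\frac{\sqrt{-13928 + 17421}}{13802} + v{\left(u,164 \right)}\right) = \left(-12638 + 39683\right) \left(\frac{\sqrt{-13928 + 17421}}{13802} + 164\right) = 27045 \left(\sqrt{3493} \cdot \frac{1}{13802} + 164\right) = 27045 \left(\frac{\sqrt{3493}}{13802} + 164\right) = 27045 \left(164 + \frac{\sqrt{3493}}{13802}\right) = 4435380 + \frac{27045 \sqrt{3493}}{13802}$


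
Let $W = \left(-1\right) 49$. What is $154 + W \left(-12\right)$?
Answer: $742$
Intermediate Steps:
$W = -49$
$154 + W \left(-12\right) = 154 - -588 = 154 + 588 = 742$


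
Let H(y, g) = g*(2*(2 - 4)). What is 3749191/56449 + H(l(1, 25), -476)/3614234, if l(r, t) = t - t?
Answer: 398545913635/6000585149 ≈ 66.418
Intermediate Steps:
l(r, t) = 0
H(y, g) = -4*g (H(y, g) = g*(2*(-2)) = g*(-4) = -4*g)
3749191/56449 + H(l(1, 25), -476)/3614234 = 3749191/56449 - 4*(-476)/3614234 = 3749191*(1/56449) + 1904*(1/3614234) = 3749191/56449 + 56/106301 = 398545913635/6000585149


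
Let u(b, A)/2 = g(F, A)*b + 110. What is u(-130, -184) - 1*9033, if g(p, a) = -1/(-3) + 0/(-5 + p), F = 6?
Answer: -26699/3 ≈ -8899.7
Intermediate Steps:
g(p, a) = 1/3 (g(p, a) = -1*(-1/3) + 0 = 1/3 + 0 = 1/3)
u(b, A) = 220 + 2*b/3 (u(b, A) = 2*(b/3 + 110) = 2*(110 + b/3) = 220 + 2*b/3)
u(-130, -184) - 1*9033 = (220 + (2/3)*(-130)) - 1*9033 = (220 - 260/3) - 9033 = 400/3 - 9033 = -26699/3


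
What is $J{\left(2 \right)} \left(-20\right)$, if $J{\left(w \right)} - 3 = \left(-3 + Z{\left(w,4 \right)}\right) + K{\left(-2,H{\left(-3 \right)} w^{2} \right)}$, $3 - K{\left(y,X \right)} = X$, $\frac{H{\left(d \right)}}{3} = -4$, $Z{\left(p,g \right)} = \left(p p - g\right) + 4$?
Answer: $-1100$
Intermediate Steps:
$Z{\left(p,g \right)} = 4 + p^{2} - g$ ($Z{\left(p,g \right)} = \left(p^{2} - g\right) + 4 = 4 + p^{2} - g$)
$H{\left(d \right)} = -12$ ($H{\left(d \right)} = 3 \left(-4\right) = -12$)
$K{\left(y,X \right)} = 3 - X$
$J{\left(w \right)} = 3 + 13 w^{2}$ ($J{\left(w \right)} = 3 + \left(\left(-3 + \left(4 + w^{2} - 4\right)\right) - \left(-3 - 12 w^{2}\right)\right) = 3 + \left(\left(-3 + \left(4 + w^{2} - 4\right)\right) + \left(3 + 12 w^{2}\right)\right) = 3 + \left(\left(-3 + w^{2}\right) + \left(3 + 12 w^{2}\right)\right) = 3 + 13 w^{2}$)
$J{\left(2 \right)} \left(-20\right) = \left(3 + 13 \cdot 2^{2}\right) \left(-20\right) = \left(3 + 13 \cdot 4\right) \left(-20\right) = \left(3 + 52\right) \left(-20\right) = 55 \left(-20\right) = -1100$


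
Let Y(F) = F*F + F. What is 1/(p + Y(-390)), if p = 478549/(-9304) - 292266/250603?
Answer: 2331610312/353605955375609 ≈ 6.5938e-6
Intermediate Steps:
Y(F) = F + F² (Y(F) = F² + F = F + F²)
p = -122645057911/2331610312 (p = 478549*(-1/9304) - 292266*1/250603 = -478549/9304 - 292266/250603 = -122645057911/2331610312 ≈ -52.601)
1/(p + Y(-390)) = 1/(-122645057911/2331610312 - 390*(1 - 390)) = 1/(-122645057911/2331610312 - 390*(-389)) = 1/(-122645057911/2331610312 + 151710) = 1/(353605955375609/2331610312) = 2331610312/353605955375609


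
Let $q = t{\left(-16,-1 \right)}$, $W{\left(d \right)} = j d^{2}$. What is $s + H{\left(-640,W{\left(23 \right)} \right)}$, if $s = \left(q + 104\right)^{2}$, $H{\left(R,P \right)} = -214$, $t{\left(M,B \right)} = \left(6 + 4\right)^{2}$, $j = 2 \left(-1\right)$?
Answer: $41402$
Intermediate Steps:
$j = -2$
$W{\left(d \right)} = - 2 d^{2}$
$t{\left(M,B \right)} = 100$ ($t{\left(M,B \right)} = 10^{2} = 100$)
$q = 100$
$s = 41616$ ($s = \left(100 + 104\right)^{2} = 204^{2} = 41616$)
$s + H{\left(-640,W{\left(23 \right)} \right)} = 41616 - 214 = 41402$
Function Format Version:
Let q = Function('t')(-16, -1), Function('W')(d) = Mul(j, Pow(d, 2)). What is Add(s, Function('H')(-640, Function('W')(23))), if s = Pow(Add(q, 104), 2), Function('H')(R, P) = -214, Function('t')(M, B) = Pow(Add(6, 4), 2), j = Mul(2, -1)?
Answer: 41402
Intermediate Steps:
j = -2
Function('W')(d) = Mul(-2, Pow(d, 2))
Function('t')(M, B) = 100 (Function('t')(M, B) = Pow(10, 2) = 100)
q = 100
s = 41616 (s = Pow(Add(100, 104), 2) = Pow(204, 2) = 41616)
Add(s, Function('H')(-640, Function('W')(23))) = Add(41616, -214) = 41402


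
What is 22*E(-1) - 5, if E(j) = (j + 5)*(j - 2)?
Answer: -269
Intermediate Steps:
E(j) = (-2 + j)*(5 + j) (E(j) = (5 + j)*(-2 + j) = (-2 + j)*(5 + j))
22*E(-1) - 5 = 22*(-10 + (-1)² + 3*(-1)) - 5 = 22*(-10 + 1 - 3) - 5 = 22*(-12) - 5 = -264 - 5 = -269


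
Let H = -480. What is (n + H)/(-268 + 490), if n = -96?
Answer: -96/37 ≈ -2.5946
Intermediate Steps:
(n + H)/(-268 + 490) = (-96 - 480)/(-268 + 490) = -576/222 = -576*1/222 = -96/37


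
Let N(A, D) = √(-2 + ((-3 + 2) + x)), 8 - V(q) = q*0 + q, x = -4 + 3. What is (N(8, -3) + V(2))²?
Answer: 32 + 24*I ≈ 32.0 + 24.0*I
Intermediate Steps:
x = -1
V(q) = 8 - q (V(q) = 8 - (q*0 + q) = 8 - (0 + q) = 8 - q)
N(A, D) = 2*I (N(A, D) = √(-2 + ((-3 + 2) - 1)) = √(-2 + (-1 - 1)) = √(-2 - 2) = √(-4) = 2*I)
(N(8, -3) + V(2))² = (2*I + (8 - 1*2))² = (2*I + (8 - 2))² = (2*I + 6)² = (6 + 2*I)²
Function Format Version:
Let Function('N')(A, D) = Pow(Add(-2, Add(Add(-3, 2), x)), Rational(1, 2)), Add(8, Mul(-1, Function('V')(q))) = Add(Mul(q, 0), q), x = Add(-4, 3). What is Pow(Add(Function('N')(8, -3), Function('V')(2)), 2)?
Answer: Add(32, Mul(24, I)) ≈ Add(32.000, Mul(24.000, I))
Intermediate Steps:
x = -1
Function('V')(q) = Add(8, Mul(-1, q)) (Function('V')(q) = Add(8, Mul(-1, Add(Mul(q, 0), q))) = Add(8, Mul(-1, Add(0, q))) = Add(8, Mul(-1, q)))
Function('N')(A, D) = Mul(2, I) (Function('N')(A, D) = Pow(Add(-2, Add(Add(-3, 2), -1)), Rational(1, 2)) = Pow(Add(-2, Add(-1, -1)), Rational(1, 2)) = Pow(Add(-2, -2), Rational(1, 2)) = Pow(-4, Rational(1, 2)) = Mul(2, I))
Pow(Add(Function('N')(8, -3), Function('V')(2)), 2) = Pow(Add(Mul(2, I), Add(8, Mul(-1, 2))), 2) = Pow(Add(Mul(2, I), Add(8, -2)), 2) = Pow(Add(Mul(2, I), 6), 2) = Pow(Add(6, Mul(2, I)), 2)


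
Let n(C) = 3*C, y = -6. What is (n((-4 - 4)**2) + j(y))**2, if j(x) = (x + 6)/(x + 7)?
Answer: 36864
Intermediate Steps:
j(x) = (6 + x)/(7 + x)
(n((-4 - 4)**2) + j(y))**2 = (3*(-4 - 4)**2 + (6 - 6)/(7 - 6))**2 = (3*(-8)**2 + 0/1)**2 = (3*64 + 1*0)**2 = (192 + 0)**2 = 192**2 = 36864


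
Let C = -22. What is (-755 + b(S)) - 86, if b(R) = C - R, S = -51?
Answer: -812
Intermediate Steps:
b(R) = -22 - R
(-755 + b(S)) - 86 = (-755 + (-22 - 1*(-51))) - 86 = (-755 + (-22 + 51)) - 86 = (-755 + 29) - 86 = -726 - 86 = -812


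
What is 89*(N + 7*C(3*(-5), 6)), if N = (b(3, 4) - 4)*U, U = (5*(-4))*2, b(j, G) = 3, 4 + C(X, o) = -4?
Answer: -1424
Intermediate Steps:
C(X, o) = -8 (C(X, o) = -4 - 4 = -8)
U = -40 (U = -20*2 = -40)
N = 40 (N = (3 - 4)*(-40) = -1*(-40) = 40)
89*(N + 7*C(3*(-5), 6)) = 89*(40 + 7*(-8)) = 89*(40 - 56) = 89*(-16) = -1424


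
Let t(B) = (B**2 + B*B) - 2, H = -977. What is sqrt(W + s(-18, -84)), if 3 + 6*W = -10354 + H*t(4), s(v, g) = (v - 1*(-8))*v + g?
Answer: I*sqrt(234546)/6 ≈ 80.717*I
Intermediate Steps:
t(B) = -2 + 2*B**2 (t(B) = (B**2 + B**2) - 2 = 2*B**2 - 2 = -2 + 2*B**2)
s(v, g) = g + v*(8 + v) (s(v, g) = (v + 8)*v + g = (8 + v)*v + g = v*(8 + v) + g = g + v*(8 + v))
W = -39667/6 (W = -1/2 + (-10354 - 977*(-2 + 2*4**2))/6 = -1/2 + (-10354 - 977*(-2 + 2*16))/6 = -1/2 + (-10354 - 977*(-2 + 32))/6 = -1/2 + (-10354 - 977*30)/6 = -1/2 + (-10354 - 29310)/6 = -1/2 + (1/6)*(-39664) = -1/2 - 19832/3 = -39667/6 ≈ -6611.2)
sqrt(W + s(-18, -84)) = sqrt(-39667/6 + (-84 + (-18)**2 + 8*(-18))) = sqrt(-39667/6 + (-84 + 324 - 144)) = sqrt(-39667/6 + 96) = sqrt(-39091/6) = I*sqrt(234546)/6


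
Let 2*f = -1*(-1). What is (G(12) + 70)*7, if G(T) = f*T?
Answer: 532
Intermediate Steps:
f = ½ (f = (-1*(-1))/2 = (½)*1 = ½ ≈ 0.50000)
G(T) = T/2
(G(12) + 70)*7 = ((½)*12 + 70)*7 = (6 + 70)*7 = 76*7 = 532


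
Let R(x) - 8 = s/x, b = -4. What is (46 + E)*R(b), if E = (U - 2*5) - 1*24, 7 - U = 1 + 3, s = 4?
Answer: 105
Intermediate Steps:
U = 3 (U = 7 - (1 + 3) = 7 - 1*4 = 7 - 4 = 3)
E = -31 (E = (3 - 2*5) - 1*24 = (3 - 10) - 24 = -7 - 24 = -31)
R(x) = 8 + 4/x
(46 + E)*R(b) = (46 - 31)*(8 + 4/(-4)) = 15*(8 + 4*(-¼)) = 15*(8 - 1) = 15*7 = 105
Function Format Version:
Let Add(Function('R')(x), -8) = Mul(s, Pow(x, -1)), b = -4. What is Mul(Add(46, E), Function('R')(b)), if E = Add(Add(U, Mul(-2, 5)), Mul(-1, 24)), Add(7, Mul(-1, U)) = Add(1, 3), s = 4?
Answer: 105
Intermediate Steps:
U = 3 (U = Add(7, Mul(-1, Add(1, 3))) = Add(7, Mul(-1, 4)) = Add(7, -4) = 3)
E = -31 (E = Add(Add(3, Mul(-2, 5)), Mul(-1, 24)) = Add(Add(3, -10), -24) = Add(-7, -24) = -31)
Function('R')(x) = Add(8, Mul(4, Pow(x, -1)))
Mul(Add(46, E), Function('R')(b)) = Mul(Add(46, -31), Add(8, Mul(4, Pow(-4, -1)))) = Mul(15, Add(8, Mul(4, Rational(-1, 4)))) = Mul(15, Add(8, -1)) = Mul(15, 7) = 105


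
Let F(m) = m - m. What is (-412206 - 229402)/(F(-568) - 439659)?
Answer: 58328/39969 ≈ 1.4593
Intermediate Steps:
F(m) = 0
(-412206 - 229402)/(F(-568) - 439659) = (-412206 - 229402)/(0 - 439659) = -641608/(-439659) = -641608*(-1/439659) = 58328/39969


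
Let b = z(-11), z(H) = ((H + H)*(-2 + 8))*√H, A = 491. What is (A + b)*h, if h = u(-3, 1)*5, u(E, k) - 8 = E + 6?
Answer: 27005 - 7260*I*√11 ≈ 27005.0 - 24079.0*I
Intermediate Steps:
u(E, k) = 14 + E (u(E, k) = 8 + (E + 6) = 8 + (6 + E) = 14 + E)
z(H) = 12*H^(3/2) (z(H) = ((2*H)*6)*√H = (12*H)*√H = 12*H^(3/2))
b = -132*I*√11 (b = 12*(-11)^(3/2) = 12*(-11*I*√11) = -132*I*√11 ≈ -437.79*I)
h = 55 (h = (14 - 3)*5 = 11*5 = 55)
(A + b)*h = (491 - 132*I*√11)*55 = 27005 - 7260*I*√11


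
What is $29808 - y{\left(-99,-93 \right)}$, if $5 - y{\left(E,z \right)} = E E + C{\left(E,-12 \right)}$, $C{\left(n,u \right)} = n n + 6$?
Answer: $49411$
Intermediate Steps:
$C{\left(n,u \right)} = 6 + n^{2}$ ($C{\left(n,u \right)} = n^{2} + 6 = 6 + n^{2}$)
$y{\left(E,z \right)} = -1 - 2 E^{2}$ ($y{\left(E,z \right)} = 5 - \left(E E + \left(6 + E^{2}\right)\right) = 5 - \left(E^{2} + \left(6 + E^{2}\right)\right) = 5 - \left(6 + 2 E^{2}\right) = -1 - 2 E^{2}$)
$29808 - y{\left(-99,-93 \right)} = 29808 - \left(-1 - 2 \left(-99\right)^{2}\right) = 29808 - \left(-1 - 19602\right) = 29808 - -19603 = 29808 + 19603 = 49411$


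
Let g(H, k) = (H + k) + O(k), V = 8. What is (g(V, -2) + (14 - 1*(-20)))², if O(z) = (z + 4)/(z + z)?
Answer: 6241/4 ≈ 1560.3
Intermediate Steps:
O(z) = (4 + z)/(2*z) (O(z) = (4 + z)/((2*z)) = (4 + z)*(1/(2*z)) = (4 + z)/(2*z))
g(H, k) = H + k + (4 + k)/(2*k) (g(H, k) = (H + k) + (4 + k)/(2*k) = H + k + (4 + k)/(2*k))
(g(V, -2) + (14 - 1*(-20)))² = ((½ + 8 - 2 + 2/(-2)) + (14 - 1*(-20)))² = ((½ + 8 - 2 + 2*(-½)) + (14 + 20))² = ((½ + 8 - 2 - 1) + 34)² = (11/2 + 34)² = (79/2)² = 6241/4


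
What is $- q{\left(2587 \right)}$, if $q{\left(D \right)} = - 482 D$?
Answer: $1246934$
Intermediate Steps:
$- q{\left(2587 \right)} = - \left(-482\right) 2587 = \left(-1\right) \left(-1246934\right) = 1246934$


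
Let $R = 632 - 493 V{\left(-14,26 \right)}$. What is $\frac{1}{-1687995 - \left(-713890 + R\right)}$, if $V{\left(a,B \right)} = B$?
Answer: $- \frac{1}{961919} \approx -1.0396 \cdot 10^{-6}$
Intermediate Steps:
$R = -12186$ ($R = 632 - 12818 = -12186$)
$\frac{1}{-1687995 - \left(-713890 + R\right)} = \frac{1}{-1687995 + \left(\left(121123 - -592767\right) - -12186\right)} = \frac{1}{-1687995 + \left(\left(121123 + 592767\right) + 12186\right)} = \frac{1}{-1687995 + \left(713890 + 12186\right)} = \frac{1}{-1687995 + 726076} = \frac{1}{-961919} = - \frac{1}{961919}$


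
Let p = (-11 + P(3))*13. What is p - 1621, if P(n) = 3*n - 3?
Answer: -1686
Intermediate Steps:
P(n) = -3 + 3*n
p = -65 (p = (-11 + (-3 + 3*3))*13 = (-11 + (-3 + 9))*13 = (-11 + 6)*13 = -5*13 = -65)
p - 1621 = -65 - 1621 = -1686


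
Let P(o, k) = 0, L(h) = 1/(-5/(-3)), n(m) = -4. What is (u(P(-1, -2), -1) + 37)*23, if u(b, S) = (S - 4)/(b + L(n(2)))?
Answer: 1978/3 ≈ 659.33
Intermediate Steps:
L(h) = ⅗ (L(h) = 1/(-5*(-⅓)) = 1/(5/3) = ⅗)
u(b, S) = (-4 + S)/(⅗ + b) (u(b, S) = (S - 4)/(b + ⅗) = (-4 + S)/(⅗ + b))
(u(P(-1, -2), -1) + 37)*23 = (5*(-4 - 1)/(3 + 5*0) + 37)*23 = (5*(-5)/(3 + 0) + 37)*23 = (5*(-5)/3 + 37)*23 = (5*(⅓)*(-5) + 37)*23 = (-25/3 + 37)*23 = (86/3)*23 = 1978/3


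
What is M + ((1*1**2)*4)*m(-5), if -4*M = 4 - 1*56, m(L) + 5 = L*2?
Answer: -47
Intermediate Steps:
m(L) = -5 + 2*L (m(L) = -5 + L*2 = -5 + 2*L)
M = 13 (M = -(4 - 1*56)/4 = -(4 - 56)/4 = -1/4*(-52) = 13)
M + ((1*1**2)*4)*m(-5) = 13 + ((1*1**2)*4)*(-5 + 2*(-5)) = 13 + ((1*1)*4)*(-5 - 10) = 13 + (1*4)*(-15) = 13 + 4*(-15) = 13 - 60 = -47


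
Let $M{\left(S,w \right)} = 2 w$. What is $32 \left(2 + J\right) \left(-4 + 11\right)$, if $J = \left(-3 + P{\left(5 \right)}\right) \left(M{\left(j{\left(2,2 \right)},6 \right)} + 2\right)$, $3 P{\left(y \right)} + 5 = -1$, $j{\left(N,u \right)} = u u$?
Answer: $-15232$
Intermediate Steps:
$j{\left(N,u \right)} = u^{2}$
$P{\left(y \right)} = -2$ ($P{\left(y \right)} = - \frac{5}{3} + \frac{1}{3} \left(-1\right) = - \frac{5}{3} - \frac{1}{3} = -2$)
$J = -70$ ($J = \left(-3 - 2\right) \left(2 \cdot 6 + 2\right) = - 5 \left(12 + 2\right) = \left(-5\right) 14 = -70$)
$32 \left(2 + J\right) \left(-4 + 11\right) = 32 \left(2 - 70\right) \left(-4 + 11\right) = 32 \left(\left(-68\right) 7\right) = 32 \left(-476\right) = -15232$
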